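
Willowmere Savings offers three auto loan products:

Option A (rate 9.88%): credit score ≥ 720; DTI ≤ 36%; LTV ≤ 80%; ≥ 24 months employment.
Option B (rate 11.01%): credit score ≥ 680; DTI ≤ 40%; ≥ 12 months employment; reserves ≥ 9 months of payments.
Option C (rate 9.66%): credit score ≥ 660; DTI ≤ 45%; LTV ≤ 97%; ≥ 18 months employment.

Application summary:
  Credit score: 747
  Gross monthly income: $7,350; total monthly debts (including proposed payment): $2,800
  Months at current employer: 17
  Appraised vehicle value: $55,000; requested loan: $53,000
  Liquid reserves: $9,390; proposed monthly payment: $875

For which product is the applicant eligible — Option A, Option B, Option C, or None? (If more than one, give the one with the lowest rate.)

Option B

DTI = 2,800/7,350 = 38.1%.
LTV = 53,000/55,000 = 96.4%.
Reserves = 9,390/875 = 10.7 months.
Option A: score 747 ≥ 720; DTI 38.1% > 36%; LTV 96.4% > 80%; employment 17 < 24 mo → does not qualify.
Option B: score 747 ≥ 680; DTI 38.1% ≤ 40%; employment 17 ≥ 12 mo; reserves 10.7 ≥ 9 mo → qualifies.
Option C: score 747 ≥ 660; DTI 38.1% ≤ 45%; LTV 96.4% ≤ 97%; employment 17 < 18 mo → does not qualify.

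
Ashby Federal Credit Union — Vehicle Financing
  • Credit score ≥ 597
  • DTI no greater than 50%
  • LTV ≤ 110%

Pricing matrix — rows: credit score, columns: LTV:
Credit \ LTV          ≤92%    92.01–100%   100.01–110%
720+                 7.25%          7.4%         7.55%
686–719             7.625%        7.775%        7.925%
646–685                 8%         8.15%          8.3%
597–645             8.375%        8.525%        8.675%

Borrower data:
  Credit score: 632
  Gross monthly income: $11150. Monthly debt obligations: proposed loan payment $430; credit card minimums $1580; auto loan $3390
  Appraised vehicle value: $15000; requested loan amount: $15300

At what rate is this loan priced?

Credit score 632 ≥ 597; Total monthly debts = (430 + 1,580 + 3,390) = 5,400. DTI = 5,400/11,150 = 48.4% ≤ 50%
LTV = 15,300/15,000 = 102% ≤ 110%
Row: 632 falls in 597–645. Column: 102% falls in 100.01–110%. Rate = 8.675%.

8.675%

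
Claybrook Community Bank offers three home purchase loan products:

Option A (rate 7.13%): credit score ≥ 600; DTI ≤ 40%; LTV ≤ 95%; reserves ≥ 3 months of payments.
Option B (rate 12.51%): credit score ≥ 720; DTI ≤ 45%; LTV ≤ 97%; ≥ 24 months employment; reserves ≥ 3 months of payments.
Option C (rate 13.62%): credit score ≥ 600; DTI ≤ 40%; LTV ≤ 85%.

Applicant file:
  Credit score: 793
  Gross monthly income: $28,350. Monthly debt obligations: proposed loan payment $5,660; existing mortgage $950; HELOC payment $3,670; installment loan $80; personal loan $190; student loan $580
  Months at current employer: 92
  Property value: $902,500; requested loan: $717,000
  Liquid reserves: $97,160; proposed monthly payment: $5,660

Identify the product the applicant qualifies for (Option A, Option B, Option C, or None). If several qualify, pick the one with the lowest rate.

Option A

Total debts = (5,660 + 950 + 3,670 + 80 + 190 + 580) = 11,130; DTI = 11,130/28,350 = 39.3%.
LTV = 717,000/902,500 = 79.4%.
Reserves = 97,160/5,660 = 17.2 months.
Option A: score 793 ≥ 600; DTI 39.3% ≤ 40%; LTV 79.4% ≤ 95%; reserves 17.2 ≥ 3 mo → qualifies.
Option B: score 793 ≥ 720; DTI 39.3% ≤ 45%; LTV 79.4% ≤ 97%; employment 92 ≥ 24 mo; reserves 17.2 ≥ 3 mo → qualifies.
Option C: score 793 ≥ 600; DTI 39.3% ≤ 40%; LTV 79.4% ≤ 85% → qualifies.
Qualifying: Option A, Option B, Option C. Lowest rate is 7.13% → Option A.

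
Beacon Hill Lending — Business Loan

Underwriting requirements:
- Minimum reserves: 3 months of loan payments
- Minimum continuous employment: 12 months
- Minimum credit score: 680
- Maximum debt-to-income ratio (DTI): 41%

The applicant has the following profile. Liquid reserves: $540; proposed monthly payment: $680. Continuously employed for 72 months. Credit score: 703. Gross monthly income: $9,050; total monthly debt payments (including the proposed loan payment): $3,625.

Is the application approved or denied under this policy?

Denied

Reserves: 540 ÷ 680 = 0.8 months (below 3-month minimum)
Employment 72 ≥ 12 months
Credit score 703 ≥ 680 (meets)
Debt-to-income = 3,625/9,050 = 40.1% — meets 41% limit
Fails on reserves.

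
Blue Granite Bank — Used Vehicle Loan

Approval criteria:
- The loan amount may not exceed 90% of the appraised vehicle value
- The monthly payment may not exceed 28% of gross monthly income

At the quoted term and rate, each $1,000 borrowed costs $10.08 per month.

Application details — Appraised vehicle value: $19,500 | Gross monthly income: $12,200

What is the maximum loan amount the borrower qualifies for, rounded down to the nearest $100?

$17,500

Payment cap: 28% × $12,200 = $3,416/month.
At $10.08 per $1,000, that supports 3,416/10.08 × 1,000 ≈ $338,888 → $338,800.
LTV cap: 90% × $19,500 = $17,550 → $17,500.
Binding constraint: loan-to-value.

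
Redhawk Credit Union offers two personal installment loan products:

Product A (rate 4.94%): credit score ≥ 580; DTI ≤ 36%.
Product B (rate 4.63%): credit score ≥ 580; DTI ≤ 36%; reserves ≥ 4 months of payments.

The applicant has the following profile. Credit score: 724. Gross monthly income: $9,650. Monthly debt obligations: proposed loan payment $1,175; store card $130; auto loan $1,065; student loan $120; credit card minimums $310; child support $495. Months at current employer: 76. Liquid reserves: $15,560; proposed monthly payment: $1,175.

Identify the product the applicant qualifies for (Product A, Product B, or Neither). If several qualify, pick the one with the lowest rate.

Total debts = (1,175 + 130 + 1,065 + 120 + 310 + 495) = 3,295; DTI = 3,295/9,650 = 34.1%.
Reserves = 15,560/1,175 = 13.2 months.
Product A: score 724 ≥ 580; DTI 34.1% ≤ 36% → qualifies.
Product B: score 724 ≥ 580; DTI 34.1% ≤ 36%; reserves 13.2 ≥ 4 mo → qualifies.
Qualifying: Product A, Product B. Lowest rate is 4.63% → Product B.

Product B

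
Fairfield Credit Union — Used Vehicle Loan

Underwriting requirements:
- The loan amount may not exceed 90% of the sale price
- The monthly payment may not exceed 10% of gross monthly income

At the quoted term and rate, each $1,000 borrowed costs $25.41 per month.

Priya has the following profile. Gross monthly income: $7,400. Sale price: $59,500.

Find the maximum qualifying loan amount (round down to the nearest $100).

Payment cap: 10% × $7,400 = $740/month.
At $25.41 per $1,000, that supports 740/25.41 × 1,000 ≈ $29,122 → $29,100.
LTV cap: 90% × $59,500 = $53,550 → $53,500.
Binding constraint: payment-to-income.

$29,100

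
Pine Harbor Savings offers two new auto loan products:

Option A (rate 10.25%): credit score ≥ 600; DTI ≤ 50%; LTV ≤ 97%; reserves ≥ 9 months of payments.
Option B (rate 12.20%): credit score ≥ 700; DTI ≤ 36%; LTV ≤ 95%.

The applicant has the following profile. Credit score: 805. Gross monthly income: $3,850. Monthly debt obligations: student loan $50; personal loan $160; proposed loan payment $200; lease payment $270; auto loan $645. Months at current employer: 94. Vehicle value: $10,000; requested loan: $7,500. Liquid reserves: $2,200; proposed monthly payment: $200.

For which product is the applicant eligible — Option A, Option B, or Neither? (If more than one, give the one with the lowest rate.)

Option A

Total debts = (50 + 160 + 200 + 270 + 645) = 1,325; DTI = 1,325/3,850 = 34.4%.
LTV = 7,500/10,000 = 75%.
Reserves = 2,200/200 = 11.0 months.
Option A: score 805 ≥ 600; DTI 34.4% ≤ 50%; LTV 75% ≤ 97%; reserves 11.0 ≥ 9 mo → qualifies.
Option B: score 805 ≥ 700; DTI 34.4% ≤ 36%; LTV 75% ≤ 95% → qualifies.
Qualifying: Option A, Option B. Lowest rate is 10.25% → Option A.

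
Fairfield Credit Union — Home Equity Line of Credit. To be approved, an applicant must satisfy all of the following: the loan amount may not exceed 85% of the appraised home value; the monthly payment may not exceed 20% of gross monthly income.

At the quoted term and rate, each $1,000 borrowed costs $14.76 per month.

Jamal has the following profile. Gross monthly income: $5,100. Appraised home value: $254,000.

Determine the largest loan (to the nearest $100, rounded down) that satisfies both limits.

$69,100

Payment cap: 20% × $5,100 = $1,020/month.
At $14.76 per $1,000, that supports 1,020/14.76 × 1,000 ≈ $69,105 → $69,100.
LTV cap: 85% × $254,000 = $215,900 → $215,900.
Binding constraint: payment-to-income.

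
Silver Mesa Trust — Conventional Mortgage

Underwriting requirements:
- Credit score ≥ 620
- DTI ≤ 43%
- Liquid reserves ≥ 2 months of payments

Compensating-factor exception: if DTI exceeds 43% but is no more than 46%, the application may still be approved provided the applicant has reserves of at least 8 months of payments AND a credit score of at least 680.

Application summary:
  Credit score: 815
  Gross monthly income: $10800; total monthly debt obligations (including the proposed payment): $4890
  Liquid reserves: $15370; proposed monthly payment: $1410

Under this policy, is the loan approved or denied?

Approved

Credit score 815 ≥ 620 (meets base)
DTI: 4,890 ÷ 10,800 = 45.3%, over the 43% base limit.
Reserves: 15,370 ÷ 1,410 = 10.9 months (meets 2-month minimum)
DTI 45.3% is within the 43%–46% exception band; checking compensating factors.
Reserves 10.9 ≥ 8 months; credit score 815 ≥ 680.
Both compensating conditions met → exception applies.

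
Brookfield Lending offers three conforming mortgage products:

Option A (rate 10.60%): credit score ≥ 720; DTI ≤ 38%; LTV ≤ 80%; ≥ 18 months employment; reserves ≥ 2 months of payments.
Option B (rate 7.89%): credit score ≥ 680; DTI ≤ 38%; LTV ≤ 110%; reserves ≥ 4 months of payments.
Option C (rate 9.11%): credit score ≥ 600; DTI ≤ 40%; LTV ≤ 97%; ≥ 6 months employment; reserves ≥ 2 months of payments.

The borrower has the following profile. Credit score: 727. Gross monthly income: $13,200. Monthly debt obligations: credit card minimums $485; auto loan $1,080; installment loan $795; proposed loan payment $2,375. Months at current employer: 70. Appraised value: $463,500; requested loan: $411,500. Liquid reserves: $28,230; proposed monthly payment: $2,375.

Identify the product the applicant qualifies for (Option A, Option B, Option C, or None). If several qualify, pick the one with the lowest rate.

Option B

Total debts = (485 + 1,080 + 795 + 2,375) = 4,735; DTI = 4,735/13,200 = 35.9%.
LTV = 411,500/463,500 = 88.8%.
Reserves = 28,230/2,375 = 11.9 months.
Option A: score 727 ≥ 720; DTI 35.9% ≤ 38%; LTV 88.8% > 80%; employment 70 ≥ 18 mo; reserves 11.9 ≥ 2 mo → does not qualify.
Option B: score 727 ≥ 680; DTI 35.9% ≤ 38%; LTV 88.8% ≤ 110%; reserves 11.9 ≥ 4 mo → qualifies.
Option C: score 727 ≥ 600; DTI 35.9% ≤ 40%; LTV 88.8% ≤ 97%; employment 70 ≥ 6 mo; reserves 11.9 ≥ 2 mo → qualifies.
Qualifying: Option B, Option C. Lowest rate is 7.89% → Option B.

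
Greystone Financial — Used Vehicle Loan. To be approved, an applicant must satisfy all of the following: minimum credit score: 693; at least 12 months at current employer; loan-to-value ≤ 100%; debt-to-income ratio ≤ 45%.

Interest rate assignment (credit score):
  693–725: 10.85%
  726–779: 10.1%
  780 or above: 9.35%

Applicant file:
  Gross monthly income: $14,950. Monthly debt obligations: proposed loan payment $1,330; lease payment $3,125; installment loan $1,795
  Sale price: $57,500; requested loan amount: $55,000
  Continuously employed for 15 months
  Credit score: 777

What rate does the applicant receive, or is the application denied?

Approved at 10.1%

Credit score 777 ≥ 693 (meets minimum)
Total monthly debts = (1,330 + 3,125 + 1,795) = 6,250. DTI: 6,250 ÷ 14,950 = 41.8%, within the 45% cap
LTV: 55,000 ÷ 57,500 = 95.7%, within 100% cap
Employment 15 ≥ 12 months
All requirements met. Score 777 falls in the 726–779 tier → 10.1%.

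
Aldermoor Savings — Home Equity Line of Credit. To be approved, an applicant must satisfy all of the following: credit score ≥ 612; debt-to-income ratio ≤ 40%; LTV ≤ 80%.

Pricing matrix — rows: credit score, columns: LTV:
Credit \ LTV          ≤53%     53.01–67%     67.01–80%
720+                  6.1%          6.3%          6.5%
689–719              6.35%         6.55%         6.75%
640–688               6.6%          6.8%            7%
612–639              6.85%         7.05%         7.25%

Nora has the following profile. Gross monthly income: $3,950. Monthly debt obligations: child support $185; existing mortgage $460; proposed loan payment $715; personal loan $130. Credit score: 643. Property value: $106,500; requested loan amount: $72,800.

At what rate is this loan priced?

7%

Credit score 643 ≥ 612; Total monthly debts = (185 + 460 + 715 + 130) = 1,490. Debt-to-income = 1,490/3,950 = 37.7% — meets 40% limit
LTV: 72,800 ÷ 106,500 = 68.4%, within 80% cap
Row: 643 falls in 640–688. Column: 68.4% falls in 67.01–80%. Rate = 7%.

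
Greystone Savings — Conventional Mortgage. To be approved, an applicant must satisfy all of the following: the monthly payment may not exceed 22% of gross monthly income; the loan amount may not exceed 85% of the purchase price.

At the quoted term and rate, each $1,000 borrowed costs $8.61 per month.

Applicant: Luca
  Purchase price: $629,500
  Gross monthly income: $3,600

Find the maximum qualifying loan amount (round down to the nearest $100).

$91,900

Payment cap: 22% × $3,600 = $792/month.
At $8.61 per $1,000, that supports 792/8.61 × 1,000 ≈ $91,986 → $91,900.
LTV cap: 85% × $629,500 = $535,075 → $535,000.
Binding constraint: payment-to-income.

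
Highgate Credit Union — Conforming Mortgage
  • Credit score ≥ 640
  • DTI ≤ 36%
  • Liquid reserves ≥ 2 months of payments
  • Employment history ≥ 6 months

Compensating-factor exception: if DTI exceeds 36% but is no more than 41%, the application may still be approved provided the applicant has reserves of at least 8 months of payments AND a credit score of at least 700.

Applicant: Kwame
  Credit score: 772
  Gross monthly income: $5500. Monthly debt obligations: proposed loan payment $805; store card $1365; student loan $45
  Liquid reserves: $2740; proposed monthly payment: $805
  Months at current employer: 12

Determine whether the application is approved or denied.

Denied

Credit score 772 ≥ 640 (meets base)
Total debts = (805 + 1,365 + 45) = 2,215. DTI: 2,215 ÷ 5,500 = 40.3%, over the 36% base limit.
Reserves: 2,740 ÷ 805 = 3.4 months (meets 2-month minimum)
Employment 12 ≥ 6 months
DTI 40.3% is within the 36%–41% exception band; checking compensating factors.
Override check — reserves: 3.4 mo (short of 8); score: 772 (ok).
Compensating-factor requirement not fully met.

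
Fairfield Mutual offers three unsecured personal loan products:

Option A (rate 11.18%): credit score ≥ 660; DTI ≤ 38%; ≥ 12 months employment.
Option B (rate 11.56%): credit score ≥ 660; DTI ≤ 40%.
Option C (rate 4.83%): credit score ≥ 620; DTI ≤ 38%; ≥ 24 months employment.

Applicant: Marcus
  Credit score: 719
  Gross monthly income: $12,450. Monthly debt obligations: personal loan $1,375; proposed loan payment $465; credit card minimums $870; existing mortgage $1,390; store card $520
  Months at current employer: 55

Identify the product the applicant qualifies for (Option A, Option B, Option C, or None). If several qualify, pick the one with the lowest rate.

Total debts = (1,375 + 465 + 870 + 1,390 + 520) = 4,620; DTI = 4,620/12,450 = 37.1%.
Option A: score 719 ≥ 660; DTI 37.1% ≤ 38%; employment 55 ≥ 12 mo → qualifies.
Option B: score 719 ≥ 660; DTI 37.1% ≤ 40% → qualifies.
Option C: score 719 ≥ 620; DTI 37.1% ≤ 38%; employment 55 ≥ 24 mo → qualifies.
Qualifying: Option A, Option B, Option C. Lowest rate is 4.83% → Option C.

Option C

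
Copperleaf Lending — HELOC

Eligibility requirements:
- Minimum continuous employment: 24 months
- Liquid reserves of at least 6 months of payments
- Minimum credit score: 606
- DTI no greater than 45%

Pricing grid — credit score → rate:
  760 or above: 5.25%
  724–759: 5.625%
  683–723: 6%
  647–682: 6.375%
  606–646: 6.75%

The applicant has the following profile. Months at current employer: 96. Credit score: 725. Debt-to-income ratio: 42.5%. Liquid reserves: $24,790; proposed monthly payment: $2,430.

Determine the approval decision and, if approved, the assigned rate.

Credit score 725 ≥ 606 (meets minimum)
DTI 42.5% ≤ 45%
Employment 96 ≥ 24 months
Reserves: 24,790 ÷ 2,430 = 10.2 months (meets 6-month minimum)
All requirements met. Score 725 falls in the 724–759 tier → 5.625%.

Approved at 5.625%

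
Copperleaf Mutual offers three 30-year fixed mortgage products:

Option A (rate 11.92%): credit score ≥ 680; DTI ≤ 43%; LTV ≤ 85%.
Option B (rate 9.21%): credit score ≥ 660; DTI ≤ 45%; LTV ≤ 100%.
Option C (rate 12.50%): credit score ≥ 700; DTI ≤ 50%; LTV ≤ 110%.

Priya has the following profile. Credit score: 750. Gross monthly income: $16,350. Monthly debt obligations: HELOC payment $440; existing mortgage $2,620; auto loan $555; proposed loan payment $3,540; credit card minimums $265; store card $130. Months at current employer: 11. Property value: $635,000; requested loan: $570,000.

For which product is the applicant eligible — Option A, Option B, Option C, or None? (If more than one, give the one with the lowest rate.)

Total debts = (440 + 2,620 + 555 + 3,540 + 265 + 130) = 7,550; DTI = 7,550/16,350 = 46.2%.
LTV = 570,000/635,000 = 89.8%.
Option A: score 750 ≥ 680; DTI 46.2% > 43%; LTV 89.8% > 85% → does not qualify.
Option B: score 750 ≥ 660; DTI 46.2% > 45%; LTV 89.8% ≤ 100% → does not qualify.
Option C: score 750 ≥ 700; DTI 46.2% ≤ 50%; LTV 89.8% ≤ 110% → qualifies.

Option C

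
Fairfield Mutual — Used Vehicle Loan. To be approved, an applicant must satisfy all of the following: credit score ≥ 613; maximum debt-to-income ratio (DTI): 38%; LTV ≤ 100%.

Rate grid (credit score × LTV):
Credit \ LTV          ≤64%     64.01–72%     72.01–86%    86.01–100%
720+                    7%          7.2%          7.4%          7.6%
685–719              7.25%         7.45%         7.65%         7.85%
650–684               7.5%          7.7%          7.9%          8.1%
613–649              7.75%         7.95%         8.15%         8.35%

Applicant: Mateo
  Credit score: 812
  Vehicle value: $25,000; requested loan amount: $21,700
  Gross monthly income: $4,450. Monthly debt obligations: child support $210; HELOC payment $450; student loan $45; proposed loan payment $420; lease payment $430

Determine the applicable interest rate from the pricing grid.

Credit score 812 ≥ 613; Total monthly debts = (210 + 450 + 45 + 420 + 430) = 1,555. Debt-to-income = 1,555/4,450 = 34.9% — meets 38% limit
LTV: 21,700 ÷ 25,000 = 86.8%, within 100% cap
Score 812 is in the 720+ band; LTV 86.8% is in the 86.01–100% band → 7.6%.

7.6%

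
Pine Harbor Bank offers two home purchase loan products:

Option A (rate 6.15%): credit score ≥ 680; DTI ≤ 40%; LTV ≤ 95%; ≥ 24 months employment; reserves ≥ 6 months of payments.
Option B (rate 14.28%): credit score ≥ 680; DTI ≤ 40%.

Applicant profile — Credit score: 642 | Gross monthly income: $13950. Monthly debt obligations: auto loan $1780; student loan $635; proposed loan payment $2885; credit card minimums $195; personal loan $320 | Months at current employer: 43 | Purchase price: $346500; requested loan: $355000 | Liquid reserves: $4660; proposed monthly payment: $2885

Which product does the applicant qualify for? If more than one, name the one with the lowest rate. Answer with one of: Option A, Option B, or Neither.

Neither

Total debts = (1,780 + 635 + 2,885 + 195 + 320) = 5,815; DTI = 5,815/13,950 = 41.7%.
LTV = 355,000/346,500 = 102.5%.
Reserves = 4,660/2,885 = 1.6 months.
Option A: score 642 < 680; DTI 41.7% > 40%; LTV 102.5% > 95%; employment 43 ≥ 24 mo; reserves 1.6 < 6 mo → does not qualify.
Option B: score 642 < 680; DTI 41.7% > 40% → does not qualify.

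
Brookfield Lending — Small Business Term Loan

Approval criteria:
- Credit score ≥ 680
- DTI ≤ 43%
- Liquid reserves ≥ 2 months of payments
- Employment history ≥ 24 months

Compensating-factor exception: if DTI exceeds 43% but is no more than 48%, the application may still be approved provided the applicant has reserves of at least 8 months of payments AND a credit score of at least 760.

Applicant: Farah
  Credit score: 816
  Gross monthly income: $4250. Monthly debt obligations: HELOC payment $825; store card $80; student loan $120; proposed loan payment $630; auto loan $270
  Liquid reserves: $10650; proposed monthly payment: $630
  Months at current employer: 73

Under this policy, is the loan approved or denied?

Approved

Credit score 816 ≥ 680 (meets base)
Total debts = (825 + 80 + 120 + 630 + 270) = 1,925. DTI = 1,925/4,250 = 45.3% > 43% — standard DTI limit exceeded.
Liquid reserves cover 10,650/630 = 16.9 months — ≥ 2 required
Employment 73 ≥ 24 months
DTI 45.3% is within the 43%–48% exception band; checking compensating factors.
Override check — reserves: 16.9 mo (ok); score: 816 (ok).
Both compensating conditions met → exception applies.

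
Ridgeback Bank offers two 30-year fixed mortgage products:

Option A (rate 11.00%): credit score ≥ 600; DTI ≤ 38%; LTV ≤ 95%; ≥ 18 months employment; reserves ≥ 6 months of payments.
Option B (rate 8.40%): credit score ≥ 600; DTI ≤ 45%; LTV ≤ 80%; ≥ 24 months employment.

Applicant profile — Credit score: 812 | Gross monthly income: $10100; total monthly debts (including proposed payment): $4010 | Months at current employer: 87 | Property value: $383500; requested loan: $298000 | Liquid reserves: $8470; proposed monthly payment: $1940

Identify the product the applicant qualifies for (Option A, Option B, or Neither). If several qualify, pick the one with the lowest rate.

Option B

DTI = 4,010/10,100 = 39.7%.
LTV = 298,000/383,500 = 77.7%.
Reserves = 8,470/1,940 = 4.4 months.
Option A: score 812 ≥ 600; DTI 39.7% > 38%; LTV 77.7% ≤ 95%; employment 87 ≥ 18 mo; reserves 4.4 < 6 mo → does not qualify.
Option B: score 812 ≥ 600; DTI 39.7% ≤ 45%; LTV 77.7% ≤ 80%; employment 87 ≥ 24 mo → qualifies.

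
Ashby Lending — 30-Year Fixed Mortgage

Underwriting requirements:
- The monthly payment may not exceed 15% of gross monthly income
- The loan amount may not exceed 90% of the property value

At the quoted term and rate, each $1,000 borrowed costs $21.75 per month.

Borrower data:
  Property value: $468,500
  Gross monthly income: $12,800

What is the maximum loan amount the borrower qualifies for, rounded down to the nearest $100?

$88,200

Payment cap: 15% × $12,800 = $1,920/month.
At $21.75 per $1,000, that supports 1,920/21.75 × 1,000 ≈ $88,275 → $88,200.
LTV cap: 90% × $468,500 = $421,650 → $421,600.
Binding constraint: payment-to-income.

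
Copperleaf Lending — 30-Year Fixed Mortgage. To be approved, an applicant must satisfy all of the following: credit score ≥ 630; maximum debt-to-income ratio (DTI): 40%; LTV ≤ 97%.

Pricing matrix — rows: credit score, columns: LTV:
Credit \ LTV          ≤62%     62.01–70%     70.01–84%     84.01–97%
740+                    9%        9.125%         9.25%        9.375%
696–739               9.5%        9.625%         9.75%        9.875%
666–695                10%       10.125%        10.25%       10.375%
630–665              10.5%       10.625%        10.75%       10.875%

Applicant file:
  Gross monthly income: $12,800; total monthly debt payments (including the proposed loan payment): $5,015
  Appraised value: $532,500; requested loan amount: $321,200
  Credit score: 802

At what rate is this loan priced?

9%

Credit score 802 ≥ 630; DTI = 5,015/12,800 = 39.2% ≤ 40%
LTV: 321,200 ÷ 532,500 = 60.3%, within 97% cap
Credit 802 → row 740+; LTV 60.3% → column ≤62%. Grid cell → 9%.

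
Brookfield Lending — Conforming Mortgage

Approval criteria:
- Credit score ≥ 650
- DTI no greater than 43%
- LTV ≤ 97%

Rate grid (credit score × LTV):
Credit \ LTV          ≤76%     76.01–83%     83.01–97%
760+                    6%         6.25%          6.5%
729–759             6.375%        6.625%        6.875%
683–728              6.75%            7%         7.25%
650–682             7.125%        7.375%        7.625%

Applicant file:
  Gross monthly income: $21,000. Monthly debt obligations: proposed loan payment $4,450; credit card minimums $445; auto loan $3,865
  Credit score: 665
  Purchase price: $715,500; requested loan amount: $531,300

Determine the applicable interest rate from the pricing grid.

7.125%

Credit score 665 ≥ 650; Total monthly debts = (4,450 + 445 + 3,865) = 8,760. Debt-to-income = 8,760/21,000 = 41.7% — meets 43% limit
Loan-to-value = 531,300/715,500 = 74.3% — pass (97% max)
Row: 665 falls in 650–682. Column: 74.3% falls in ≤76%. Rate = 7.125%.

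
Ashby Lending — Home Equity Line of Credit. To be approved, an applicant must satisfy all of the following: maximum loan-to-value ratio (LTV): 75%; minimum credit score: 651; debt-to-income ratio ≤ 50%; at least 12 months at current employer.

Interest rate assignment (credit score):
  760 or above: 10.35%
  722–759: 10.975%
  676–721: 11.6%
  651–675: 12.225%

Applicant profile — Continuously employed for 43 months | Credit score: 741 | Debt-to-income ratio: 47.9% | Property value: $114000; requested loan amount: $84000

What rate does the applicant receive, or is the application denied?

Approved at 10.975%

Credit score 741 ≥ 651 (meets minimum)
LTV: 84,000 ÷ 114,000 = 73.7%, within 75% cap
Employment 43 ≥ 12 months
DTI 47.9% ≤ 50%
All requirements met. Score 741 falls in the 722–759 tier → 10.975%.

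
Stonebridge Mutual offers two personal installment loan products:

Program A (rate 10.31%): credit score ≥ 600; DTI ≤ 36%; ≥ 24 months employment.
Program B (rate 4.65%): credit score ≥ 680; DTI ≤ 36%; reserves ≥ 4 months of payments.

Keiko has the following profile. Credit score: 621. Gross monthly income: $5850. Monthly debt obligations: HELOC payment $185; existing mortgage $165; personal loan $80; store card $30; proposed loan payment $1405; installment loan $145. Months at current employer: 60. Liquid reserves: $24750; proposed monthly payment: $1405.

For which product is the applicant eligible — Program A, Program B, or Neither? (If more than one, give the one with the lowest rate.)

Program A

Total debts = (185 + 165 + 80 + 30 + 1,405 + 145) = 2,010; DTI = 2,010/5,850 = 34.4%.
Reserves = 24,750/1,405 = 17.6 months.
Program A: score 621 ≥ 600; DTI 34.4% ≤ 36%; employment 60 ≥ 24 mo → qualifies.
Program B: score 621 < 680; DTI 34.4% ≤ 36%; reserves 17.6 ≥ 4 mo → does not qualify.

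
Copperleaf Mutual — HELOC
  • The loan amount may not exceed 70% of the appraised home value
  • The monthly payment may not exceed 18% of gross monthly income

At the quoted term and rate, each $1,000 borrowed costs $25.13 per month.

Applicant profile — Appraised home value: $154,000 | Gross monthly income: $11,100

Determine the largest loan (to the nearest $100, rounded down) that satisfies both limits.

Payment cap: 18% × $11,100 = $1,998/month.
At $25.13 per $1,000, that supports 1,998/25.13 × 1,000 ≈ $79,506 → $79,500.
LTV cap: 70% × $154,000 = $107,800 → $107,800.
Binding constraint: payment-to-income.

$79,500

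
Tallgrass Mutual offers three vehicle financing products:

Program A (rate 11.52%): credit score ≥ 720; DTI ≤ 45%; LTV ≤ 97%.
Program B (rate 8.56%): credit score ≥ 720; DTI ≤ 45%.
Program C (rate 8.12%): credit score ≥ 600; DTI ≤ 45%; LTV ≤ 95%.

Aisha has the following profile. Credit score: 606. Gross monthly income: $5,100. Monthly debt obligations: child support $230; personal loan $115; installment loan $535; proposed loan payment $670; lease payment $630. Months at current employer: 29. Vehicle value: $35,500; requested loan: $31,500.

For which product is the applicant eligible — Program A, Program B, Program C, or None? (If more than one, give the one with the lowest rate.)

Program C

Total debts = (230 + 115 + 535 + 670 + 630) = 2,180; DTI = 2,180/5,100 = 42.7%.
LTV = 31,500/35,500 = 88.7%.
Program A: score 606 < 720; DTI 42.7% ≤ 45%; LTV 88.7% ≤ 97% → does not qualify.
Program B: score 606 < 720; DTI 42.7% ≤ 45% → does not qualify.
Program C: score 606 ≥ 600; DTI 42.7% ≤ 45%; LTV 88.7% ≤ 95% → qualifies.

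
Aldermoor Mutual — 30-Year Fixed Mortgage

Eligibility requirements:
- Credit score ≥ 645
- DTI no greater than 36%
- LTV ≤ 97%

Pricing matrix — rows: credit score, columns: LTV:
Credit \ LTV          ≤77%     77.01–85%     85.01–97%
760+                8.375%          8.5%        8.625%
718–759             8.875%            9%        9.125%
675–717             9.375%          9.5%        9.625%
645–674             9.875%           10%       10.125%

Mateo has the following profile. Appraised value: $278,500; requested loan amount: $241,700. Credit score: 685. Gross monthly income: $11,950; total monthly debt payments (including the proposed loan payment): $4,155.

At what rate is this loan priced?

Credit score 685 ≥ 645; Debt-to-income = 4,155/11,950 = 34.8% — meets 36% limit
Loan-to-value = 241,700/278,500 = 86.8% — pass (97% max)
Credit 685 → row 675–717; LTV 86.8% → column 85.01–97%. Grid cell → 9.625%.

9.625%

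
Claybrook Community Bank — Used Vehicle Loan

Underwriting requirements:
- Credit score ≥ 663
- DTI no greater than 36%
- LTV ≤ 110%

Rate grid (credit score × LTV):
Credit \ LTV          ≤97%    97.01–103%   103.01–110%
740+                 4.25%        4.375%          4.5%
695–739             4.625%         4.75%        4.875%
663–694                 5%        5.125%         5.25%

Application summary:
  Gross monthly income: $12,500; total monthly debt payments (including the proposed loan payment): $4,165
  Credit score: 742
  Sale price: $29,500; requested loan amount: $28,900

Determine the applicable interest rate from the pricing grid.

Credit score 742 ≥ 663; Debt-to-income = 4,165/12,500 = 33.3% — meets 36% limit
LTV = 28,900/29,500 = 98% ≤ 110%
Credit 742 → row 740+; LTV 98% → column 97.01–103%. Grid cell → 4.375%.

4.375%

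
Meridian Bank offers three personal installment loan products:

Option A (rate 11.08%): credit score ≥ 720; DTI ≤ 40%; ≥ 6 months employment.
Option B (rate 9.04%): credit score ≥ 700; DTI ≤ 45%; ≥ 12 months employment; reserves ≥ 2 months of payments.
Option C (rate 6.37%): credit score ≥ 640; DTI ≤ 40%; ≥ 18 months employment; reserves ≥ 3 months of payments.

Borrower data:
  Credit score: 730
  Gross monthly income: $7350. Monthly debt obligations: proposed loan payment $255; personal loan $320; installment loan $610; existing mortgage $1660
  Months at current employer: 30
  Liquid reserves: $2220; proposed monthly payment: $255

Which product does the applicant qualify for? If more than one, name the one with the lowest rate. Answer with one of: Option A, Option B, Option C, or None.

Option C

Total debts = (255 + 320 + 610 + 1,660) = 2,845; DTI = 2,845/7,350 = 38.7%.
Reserves = 2,220/255 = 8.7 months.
Option A: score 730 ≥ 720; DTI 38.7% ≤ 40%; employment 30 ≥ 6 mo → qualifies.
Option B: score 730 ≥ 700; DTI 38.7% ≤ 45%; employment 30 ≥ 12 mo; reserves 8.7 ≥ 2 mo → qualifies.
Option C: score 730 ≥ 640; DTI 38.7% ≤ 40%; employment 30 ≥ 18 mo; reserves 8.7 ≥ 3 mo → qualifies.
Qualifying: Option A, Option B, Option C. Lowest rate is 6.37% → Option C.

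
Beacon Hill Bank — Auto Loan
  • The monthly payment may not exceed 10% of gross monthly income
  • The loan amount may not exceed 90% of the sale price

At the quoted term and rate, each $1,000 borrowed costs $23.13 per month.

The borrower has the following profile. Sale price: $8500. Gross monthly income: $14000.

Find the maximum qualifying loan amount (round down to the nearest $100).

Payment cap: 10% × $14,000 = $1,400/month.
At $23.13 per $1,000, that supports 1,400/23.13 × 1,000 ≈ $60,527 → $60,500.
LTV cap: 90% × $8,500 = $7,650 → $7,600.
Binding constraint: loan-to-value.

$7,600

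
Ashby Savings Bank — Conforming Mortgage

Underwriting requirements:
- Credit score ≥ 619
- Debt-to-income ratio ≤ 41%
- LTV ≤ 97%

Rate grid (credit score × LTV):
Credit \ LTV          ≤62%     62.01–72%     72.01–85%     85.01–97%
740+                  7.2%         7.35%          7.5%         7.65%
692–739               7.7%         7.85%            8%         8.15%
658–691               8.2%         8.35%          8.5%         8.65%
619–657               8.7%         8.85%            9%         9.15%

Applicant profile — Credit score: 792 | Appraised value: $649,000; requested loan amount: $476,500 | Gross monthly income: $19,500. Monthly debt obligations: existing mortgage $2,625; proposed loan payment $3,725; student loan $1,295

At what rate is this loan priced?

7.5%

Credit score 792 ≥ 619; Total monthly debts = (2,625 + 3,725 + 1,295) = 7,645. DTI: 7,645 ÷ 19,500 = 39.2%, within the 41% cap
LTV: 476,500 ÷ 649,000 = 73.4%, within 97% cap
Credit 792 → row 740+; LTV 73.4% → column 72.01–85%. Grid cell → 7.5%.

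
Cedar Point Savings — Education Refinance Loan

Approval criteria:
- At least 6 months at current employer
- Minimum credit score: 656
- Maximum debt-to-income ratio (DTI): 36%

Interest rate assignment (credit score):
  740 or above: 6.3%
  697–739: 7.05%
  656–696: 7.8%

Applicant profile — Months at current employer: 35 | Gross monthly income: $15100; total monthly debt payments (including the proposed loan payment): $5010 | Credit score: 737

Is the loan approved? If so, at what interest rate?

Approved at 7.05%

Credit score 737 ≥ 656 (meets minimum)
Employment 35 ≥ 6 months
DTI = 5,010/15,100 = 33.2% ≤ 36%
All requirements met. Score 737 falls in the 697–739 tier → 7.05%.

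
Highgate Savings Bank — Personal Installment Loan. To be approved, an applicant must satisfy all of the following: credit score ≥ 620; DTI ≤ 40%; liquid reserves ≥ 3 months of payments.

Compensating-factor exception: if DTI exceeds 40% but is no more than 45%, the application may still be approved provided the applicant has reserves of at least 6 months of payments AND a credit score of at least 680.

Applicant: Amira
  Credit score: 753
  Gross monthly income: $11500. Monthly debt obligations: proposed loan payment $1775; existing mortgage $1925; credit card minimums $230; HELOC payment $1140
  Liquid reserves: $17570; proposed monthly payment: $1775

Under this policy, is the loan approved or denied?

Credit score 753 ≥ 620 (meets base)
Total debts = (1,775 + 1,925 + 230 + 1,140) = 5,070. DTI = 5,070/11,500 = 44.1% > 40% — standard DTI limit exceeded.
Reserves = 17,570/1,775 = 9.9 months ≥ 3
DTI 44.1% is within the 40%–45% exception band; checking compensating factors.
Override check — reserves: 9.9 mo (ok); score: 753 (ok).
Both compensating conditions met → exception applies.

Approved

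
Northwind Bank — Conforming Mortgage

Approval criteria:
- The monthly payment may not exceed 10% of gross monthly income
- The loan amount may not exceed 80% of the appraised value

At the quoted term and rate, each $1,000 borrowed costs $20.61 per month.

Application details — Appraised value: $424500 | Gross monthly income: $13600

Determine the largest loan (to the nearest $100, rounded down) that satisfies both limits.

Payment cap: 10% × $13,600 = $1,360/month.
At $20.61 per $1,000, that supports 1,360/20.61 × 1,000 ≈ $65,987 → $65,900.
LTV cap: 80% × $424,500 = $339,600 → $339,600.
Binding constraint: payment-to-income.

$65,900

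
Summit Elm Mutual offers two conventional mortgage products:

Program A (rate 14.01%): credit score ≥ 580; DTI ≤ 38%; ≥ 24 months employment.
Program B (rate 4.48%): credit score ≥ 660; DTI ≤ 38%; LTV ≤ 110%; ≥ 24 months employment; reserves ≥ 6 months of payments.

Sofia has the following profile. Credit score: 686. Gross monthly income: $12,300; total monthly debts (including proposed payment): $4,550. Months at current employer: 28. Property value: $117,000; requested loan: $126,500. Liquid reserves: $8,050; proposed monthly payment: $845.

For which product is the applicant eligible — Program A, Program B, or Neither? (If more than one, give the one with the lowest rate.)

DTI = 4,550/12,300 = 37%.
LTV = 126,500/117,000 = 108.1%.
Reserves = 8,050/845 = 9.5 months.
Program A: score 686 ≥ 580; DTI 37% ≤ 38%; employment 28 ≥ 24 mo → qualifies.
Program B: score 686 ≥ 660; DTI 37% ≤ 38%; LTV 108.1% ≤ 110%; employment 28 ≥ 24 mo; reserves 9.5 ≥ 6 mo → qualifies.
Qualifying: Program A, Program B. Lowest rate is 4.48% → Program B.

Program B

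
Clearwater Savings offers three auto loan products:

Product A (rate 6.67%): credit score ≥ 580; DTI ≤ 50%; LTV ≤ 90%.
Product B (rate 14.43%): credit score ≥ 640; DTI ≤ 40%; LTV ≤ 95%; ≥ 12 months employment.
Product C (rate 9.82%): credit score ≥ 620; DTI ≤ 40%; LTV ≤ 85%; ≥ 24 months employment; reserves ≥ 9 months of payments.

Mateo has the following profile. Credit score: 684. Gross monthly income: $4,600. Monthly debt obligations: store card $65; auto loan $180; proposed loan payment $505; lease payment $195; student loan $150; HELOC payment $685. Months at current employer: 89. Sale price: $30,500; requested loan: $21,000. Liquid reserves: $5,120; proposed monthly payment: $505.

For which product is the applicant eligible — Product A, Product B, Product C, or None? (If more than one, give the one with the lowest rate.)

Total debts = (65 + 180 + 505 + 195 + 150 + 685) = 1,780; DTI = 1,780/4,600 = 38.7%.
LTV = 21,000/30,500 = 68.9%.
Reserves = 5,120/505 = 10.1 months.
Product A: score 684 ≥ 580; DTI 38.7% ≤ 50%; LTV 68.9% ≤ 90% → qualifies.
Product B: score 684 ≥ 640; DTI 38.7% ≤ 40%; LTV 68.9% ≤ 95%; employment 89 ≥ 12 mo → qualifies.
Product C: score 684 ≥ 620; DTI 38.7% ≤ 40%; LTV 68.9% ≤ 85%; employment 89 ≥ 24 mo; reserves 10.1 ≥ 9 mo → qualifies.
Qualifying: Product A, Product B, Product C. Lowest rate is 6.67% → Product A.

Product A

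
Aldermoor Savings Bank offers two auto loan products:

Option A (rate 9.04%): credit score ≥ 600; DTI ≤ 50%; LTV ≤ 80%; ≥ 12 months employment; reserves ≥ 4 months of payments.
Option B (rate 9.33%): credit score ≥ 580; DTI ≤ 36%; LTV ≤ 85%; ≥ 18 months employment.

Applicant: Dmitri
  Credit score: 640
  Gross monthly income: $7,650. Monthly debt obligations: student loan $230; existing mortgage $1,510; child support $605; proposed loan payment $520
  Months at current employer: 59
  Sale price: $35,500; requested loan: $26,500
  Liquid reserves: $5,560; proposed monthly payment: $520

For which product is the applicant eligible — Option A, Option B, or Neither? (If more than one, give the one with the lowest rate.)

Option A

Total debts = (230 + 1,510 + 605 + 520) = 2,865; DTI = 2,865/7,650 = 37.5%.
LTV = 26,500/35,500 = 74.6%.
Reserves = 5,560/520 = 10.7 months.
Option A: score 640 ≥ 600; DTI 37.5% ≤ 50%; LTV 74.6% ≤ 80%; employment 59 ≥ 12 mo; reserves 10.7 ≥ 4 mo → qualifies.
Option B: score 640 ≥ 580; DTI 37.5% > 36%; LTV 74.6% ≤ 85%; employment 59 ≥ 18 mo → does not qualify.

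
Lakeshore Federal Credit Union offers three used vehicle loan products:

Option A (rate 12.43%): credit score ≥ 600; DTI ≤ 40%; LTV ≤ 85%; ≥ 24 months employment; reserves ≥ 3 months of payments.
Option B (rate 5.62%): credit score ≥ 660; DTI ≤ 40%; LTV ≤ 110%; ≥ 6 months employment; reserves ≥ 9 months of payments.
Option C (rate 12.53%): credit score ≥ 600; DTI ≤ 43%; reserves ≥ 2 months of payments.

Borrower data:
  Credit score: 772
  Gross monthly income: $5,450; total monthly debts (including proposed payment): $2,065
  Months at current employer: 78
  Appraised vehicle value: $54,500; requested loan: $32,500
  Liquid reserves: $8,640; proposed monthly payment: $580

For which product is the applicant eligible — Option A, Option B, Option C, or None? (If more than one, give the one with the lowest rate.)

Option B

DTI = 2,065/5,450 = 37.9%.
LTV = 32,500/54,500 = 59.6%.
Reserves = 8,640/580 = 14.9 months.
Option A: score 772 ≥ 600; DTI 37.9% ≤ 40%; LTV 59.6% ≤ 85%; employment 78 ≥ 24 mo; reserves 14.9 ≥ 3 mo → qualifies.
Option B: score 772 ≥ 660; DTI 37.9% ≤ 40%; LTV 59.6% ≤ 110%; employment 78 ≥ 6 mo; reserves 14.9 ≥ 9 mo → qualifies.
Option C: score 772 ≥ 600; DTI 37.9% ≤ 43%; reserves 14.9 ≥ 2 mo → qualifies.
Qualifying: Option A, Option B, Option C. Lowest rate is 5.62% → Option B.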